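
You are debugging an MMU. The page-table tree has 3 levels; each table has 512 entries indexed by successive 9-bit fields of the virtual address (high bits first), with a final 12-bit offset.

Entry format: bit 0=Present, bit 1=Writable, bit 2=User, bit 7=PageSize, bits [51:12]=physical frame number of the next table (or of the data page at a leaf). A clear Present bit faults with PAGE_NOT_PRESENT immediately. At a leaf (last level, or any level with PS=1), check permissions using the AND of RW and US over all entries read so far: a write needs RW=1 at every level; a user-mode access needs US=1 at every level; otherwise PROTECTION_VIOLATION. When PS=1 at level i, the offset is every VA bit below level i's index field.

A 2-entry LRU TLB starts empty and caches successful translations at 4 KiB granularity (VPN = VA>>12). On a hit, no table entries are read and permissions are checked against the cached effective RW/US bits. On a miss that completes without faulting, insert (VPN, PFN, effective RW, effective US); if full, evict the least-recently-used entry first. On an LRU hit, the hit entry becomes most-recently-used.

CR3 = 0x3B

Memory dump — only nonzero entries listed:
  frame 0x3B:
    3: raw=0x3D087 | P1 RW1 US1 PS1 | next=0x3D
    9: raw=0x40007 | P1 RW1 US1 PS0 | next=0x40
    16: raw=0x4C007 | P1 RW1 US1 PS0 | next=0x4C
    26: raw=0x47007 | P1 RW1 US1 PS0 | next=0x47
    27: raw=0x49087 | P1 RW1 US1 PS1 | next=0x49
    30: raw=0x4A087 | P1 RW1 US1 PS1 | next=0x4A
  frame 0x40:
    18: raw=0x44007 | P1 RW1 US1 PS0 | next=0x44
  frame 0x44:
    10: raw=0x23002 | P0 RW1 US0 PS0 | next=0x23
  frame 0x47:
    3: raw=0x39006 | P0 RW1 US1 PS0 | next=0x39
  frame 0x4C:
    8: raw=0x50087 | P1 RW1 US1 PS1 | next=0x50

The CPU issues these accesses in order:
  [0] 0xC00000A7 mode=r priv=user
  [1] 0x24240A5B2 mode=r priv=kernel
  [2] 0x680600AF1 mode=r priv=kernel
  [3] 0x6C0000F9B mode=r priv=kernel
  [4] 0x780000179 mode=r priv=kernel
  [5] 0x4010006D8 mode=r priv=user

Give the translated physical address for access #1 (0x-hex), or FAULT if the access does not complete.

Per-access translation:
#0 VA=0xC00000A7 (r,user):
  [0] read 0x3B idx=3: raw=0x3D087 flags P=1 W=1 U=1 S=1
  ✓ 0x3D0A7 (huge @L0)  — 1 lookups
#1 VA=0x24240A5B2 (r,kernel):
  [0] read 0x3B idx=9: raw=0x40007 flags P=1 W=1 U=1 S=0
  [1] read 0x40 idx=18: raw=0x44007 flags P=1 W=1 U=1 S=0
  [2] read 0x44 idx=10: raw=0x23002 flags P=0 W=1 U=0 S=0
  → PAGE_NOT_PRESENT  (3 entries read)
#2 VA=0x680600AF1 (r,kernel):
  [0] read 0x3B idx=26: raw=0x47007 flags P=1 W=1 U=1 S=0
  [1] read 0x47 idx=3: raw=0x39006 flags P=0 W=1 U=1 S=0
  → PAGE_NOT_PRESENT  (2 entries read)
#3 VA=0x6C0000F9B (r,kernel):
  [0] read 0x3B idx=27: raw=0x49087 flags P=1 W=1 U=1 S=1
  ✓ 0x49F9B (huge @L0)  — 1 lookups
#4 VA=0x780000179 (r,kernel):
  [0] read 0x3B idx=30: raw=0x4A087 flags P=1 W=1 U=1 S=1
  ✓ 0x4A179 (huge @L0)  — 1 lookups
#5 VA=0x4010006D8 (r,user):
  [0] read 0x3B idx=16: raw=0x4C007 flags P=1 W=1 U=1 S=0
  [1] read 0x4C idx=8: raw=0x50087 flags P=1 W=1 U=1 S=1
  ✓ 0x506D8 (huge @L1)  — 2 lookups

Access #1 PA: FAULT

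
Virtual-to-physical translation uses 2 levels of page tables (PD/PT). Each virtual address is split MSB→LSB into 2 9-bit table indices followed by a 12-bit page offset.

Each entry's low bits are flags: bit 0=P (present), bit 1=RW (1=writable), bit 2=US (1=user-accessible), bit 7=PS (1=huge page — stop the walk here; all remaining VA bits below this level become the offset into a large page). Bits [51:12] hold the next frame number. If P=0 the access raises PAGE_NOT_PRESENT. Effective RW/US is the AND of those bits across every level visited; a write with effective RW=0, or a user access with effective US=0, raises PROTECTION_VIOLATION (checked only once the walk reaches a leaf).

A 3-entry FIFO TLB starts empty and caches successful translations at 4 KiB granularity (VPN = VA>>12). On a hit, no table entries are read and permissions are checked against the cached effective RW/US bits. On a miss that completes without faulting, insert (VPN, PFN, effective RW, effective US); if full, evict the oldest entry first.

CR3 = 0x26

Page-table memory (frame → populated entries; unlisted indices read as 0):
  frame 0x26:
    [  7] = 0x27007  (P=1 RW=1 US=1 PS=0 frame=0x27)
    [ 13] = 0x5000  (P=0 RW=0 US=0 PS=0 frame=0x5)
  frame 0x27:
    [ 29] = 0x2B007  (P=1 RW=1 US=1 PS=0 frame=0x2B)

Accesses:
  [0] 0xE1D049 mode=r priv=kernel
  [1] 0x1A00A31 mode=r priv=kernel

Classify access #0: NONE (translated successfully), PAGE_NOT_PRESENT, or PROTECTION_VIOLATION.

Walk each access:
#0 VA=0xE1D049 (r,kernel):
  lvl0: tbl 0x26, slot 7 ⇒ 0x27007 (P1/RW1/US1/PS0)
  lvl1: tbl 0x27, slot 29 ⇒ 0x2B007 (P1/RW1/US1/PS0)
  → PA=0x2B049  (2 entries read)
#1 VA=0x1A00A31 (r,kernel):
  lvl0: tbl 0x26, slot 13 ⇒ 0x5000 (P0/RW0/US0/PS0)
  ✗ PAGE_NOT_PRESENT  [1 reads]

Access #0 fault: NONE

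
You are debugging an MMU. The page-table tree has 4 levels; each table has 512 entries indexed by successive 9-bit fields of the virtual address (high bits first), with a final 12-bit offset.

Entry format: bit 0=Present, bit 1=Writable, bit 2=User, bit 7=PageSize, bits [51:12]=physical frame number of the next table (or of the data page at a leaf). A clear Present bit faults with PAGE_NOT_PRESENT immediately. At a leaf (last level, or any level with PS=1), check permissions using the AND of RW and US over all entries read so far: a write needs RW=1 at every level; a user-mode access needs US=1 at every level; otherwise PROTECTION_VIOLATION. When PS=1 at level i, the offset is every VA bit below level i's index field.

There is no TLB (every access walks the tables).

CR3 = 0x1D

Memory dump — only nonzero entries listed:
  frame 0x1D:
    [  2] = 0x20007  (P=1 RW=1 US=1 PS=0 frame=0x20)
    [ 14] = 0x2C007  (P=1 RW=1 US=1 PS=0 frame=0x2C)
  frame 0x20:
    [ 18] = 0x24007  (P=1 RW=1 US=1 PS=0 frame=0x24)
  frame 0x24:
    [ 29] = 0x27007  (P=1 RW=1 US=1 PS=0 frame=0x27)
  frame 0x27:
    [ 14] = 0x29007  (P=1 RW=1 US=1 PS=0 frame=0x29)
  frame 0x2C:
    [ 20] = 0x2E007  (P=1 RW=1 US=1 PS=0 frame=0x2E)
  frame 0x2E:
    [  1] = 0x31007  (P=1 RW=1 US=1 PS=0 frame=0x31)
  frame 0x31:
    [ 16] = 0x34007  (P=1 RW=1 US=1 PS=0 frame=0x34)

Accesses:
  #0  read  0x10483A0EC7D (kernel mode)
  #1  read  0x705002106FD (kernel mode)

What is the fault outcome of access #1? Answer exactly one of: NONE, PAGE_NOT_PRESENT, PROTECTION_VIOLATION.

Trace:
#0 VA=0x10483A0EC7D (r,kernel):
  [0] read 0x1D idx=2: raw=0x20007 flags P=1 W=1 U=1 S=0
  [1] read 0x20 idx=18: raw=0x24007 flags P=1 W=1 U=1 S=0
  [2] read 0x24 idx=29: raw=0x27007 flags P=1 W=1 U=1 S=0
  [3] read 0x27 idx=14: raw=0x29007 flags P=1 W=1 U=1 S=0
  ⇒ phys 0x29C7D  [4 reads]
#1 VA=0x705002106FD (r,kernel):
  [0] read 0x1D idx=14: raw=0x2C007 flags P=1 W=1 U=1 S=0
  [1] read 0x2C idx=20: raw=0x2E007 flags P=1 W=1 U=1 S=0
  [2] read 0x2E idx=1: raw=0x31007 flags P=1 W=1 U=1 S=0
  [3] read 0x31 idx=16: raw=0x34007 flags P=1 W=1 U=1 S=0
  ⇒ phys 0x346FD  [4 reads]

Access #1 fault: NONE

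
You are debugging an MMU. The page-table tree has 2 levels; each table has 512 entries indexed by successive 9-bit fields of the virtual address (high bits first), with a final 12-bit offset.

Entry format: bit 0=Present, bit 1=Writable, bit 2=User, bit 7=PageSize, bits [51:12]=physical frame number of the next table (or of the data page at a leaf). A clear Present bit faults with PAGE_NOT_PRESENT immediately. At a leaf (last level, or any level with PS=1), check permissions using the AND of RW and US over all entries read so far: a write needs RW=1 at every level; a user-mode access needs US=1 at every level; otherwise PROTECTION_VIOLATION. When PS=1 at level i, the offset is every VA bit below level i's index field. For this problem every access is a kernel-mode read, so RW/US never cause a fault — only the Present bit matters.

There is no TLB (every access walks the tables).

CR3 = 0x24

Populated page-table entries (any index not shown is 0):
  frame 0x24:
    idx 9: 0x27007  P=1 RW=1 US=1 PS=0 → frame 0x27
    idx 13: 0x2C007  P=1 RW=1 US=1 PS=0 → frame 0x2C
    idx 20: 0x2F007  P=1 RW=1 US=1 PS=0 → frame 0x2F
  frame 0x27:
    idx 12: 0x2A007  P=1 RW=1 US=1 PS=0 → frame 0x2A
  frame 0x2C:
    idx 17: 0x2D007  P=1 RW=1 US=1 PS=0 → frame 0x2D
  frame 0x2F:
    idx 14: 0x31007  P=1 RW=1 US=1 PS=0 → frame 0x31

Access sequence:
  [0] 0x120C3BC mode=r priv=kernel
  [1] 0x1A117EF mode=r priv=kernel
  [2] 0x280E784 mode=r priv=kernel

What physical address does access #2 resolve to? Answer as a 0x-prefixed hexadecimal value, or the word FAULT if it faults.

Trace:
#0 VA=0x120C3BC (r,kernel):
  L0: frame=0x24 idx=9 entry=0x27007 [P=1 RW=1 US=1 PS=0]
  L1: frame=0x27 idx=12 entry=0x2A007 [P=1 RW=1 US=1 PS=0]
  → PA=0x2A3BC  (2 entries read)
#1 VA=0x1A117EF (r,kernel):
  L0: frame=0x24 idx=13 entry=0x2C007 [P=1 RW=1 US=1 PS=0]
  L1: frame=0x2C idx=17 entry=0x2D007 [P=1 RW=1 US=1 PS=0]
  → PA=0x2D7EF  (2 entries read)
#2 VA=0x280E784 (r,kernel):
  L0: frame=0x24 idx=20 entry=0x2F007 [P=1 RW=1 US=1 PS=0]
  L1: frame=0x2F idx=14 entry=0x31007 [P=1 RW=1 US=1 PS=0]
  → PA=0x31784  (2 entries read)

Access #2 PA: 0x31784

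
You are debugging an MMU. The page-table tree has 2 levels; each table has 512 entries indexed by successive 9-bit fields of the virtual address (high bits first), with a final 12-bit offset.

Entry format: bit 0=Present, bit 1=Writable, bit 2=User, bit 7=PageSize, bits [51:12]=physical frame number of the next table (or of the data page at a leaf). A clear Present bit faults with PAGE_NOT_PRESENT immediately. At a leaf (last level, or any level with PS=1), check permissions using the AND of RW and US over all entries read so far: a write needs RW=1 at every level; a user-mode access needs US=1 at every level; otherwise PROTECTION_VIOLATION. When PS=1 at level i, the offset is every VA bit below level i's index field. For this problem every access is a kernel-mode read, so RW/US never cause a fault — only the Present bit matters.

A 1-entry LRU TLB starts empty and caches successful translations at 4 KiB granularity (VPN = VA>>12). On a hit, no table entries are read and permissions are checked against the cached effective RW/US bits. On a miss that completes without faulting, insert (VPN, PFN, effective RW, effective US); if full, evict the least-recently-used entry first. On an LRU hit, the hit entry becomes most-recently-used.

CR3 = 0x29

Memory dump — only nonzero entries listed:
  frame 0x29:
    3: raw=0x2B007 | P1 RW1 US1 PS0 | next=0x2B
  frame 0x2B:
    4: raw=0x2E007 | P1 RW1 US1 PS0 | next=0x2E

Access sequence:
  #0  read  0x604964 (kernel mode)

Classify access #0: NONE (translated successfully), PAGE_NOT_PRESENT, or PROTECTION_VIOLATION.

Walk each access:
#0 VA=0x604964 (r,kernel):
  L0 @0x29[3] → 0x2B007  P=1,RW=1,US=1,PS=0
  L1 @0x2B[4] → 0x2E007  P=1,RW=1,US=1,PS=0
  ⇒ phys 0x2E964  [2 reads]

Access #0 fault: NONE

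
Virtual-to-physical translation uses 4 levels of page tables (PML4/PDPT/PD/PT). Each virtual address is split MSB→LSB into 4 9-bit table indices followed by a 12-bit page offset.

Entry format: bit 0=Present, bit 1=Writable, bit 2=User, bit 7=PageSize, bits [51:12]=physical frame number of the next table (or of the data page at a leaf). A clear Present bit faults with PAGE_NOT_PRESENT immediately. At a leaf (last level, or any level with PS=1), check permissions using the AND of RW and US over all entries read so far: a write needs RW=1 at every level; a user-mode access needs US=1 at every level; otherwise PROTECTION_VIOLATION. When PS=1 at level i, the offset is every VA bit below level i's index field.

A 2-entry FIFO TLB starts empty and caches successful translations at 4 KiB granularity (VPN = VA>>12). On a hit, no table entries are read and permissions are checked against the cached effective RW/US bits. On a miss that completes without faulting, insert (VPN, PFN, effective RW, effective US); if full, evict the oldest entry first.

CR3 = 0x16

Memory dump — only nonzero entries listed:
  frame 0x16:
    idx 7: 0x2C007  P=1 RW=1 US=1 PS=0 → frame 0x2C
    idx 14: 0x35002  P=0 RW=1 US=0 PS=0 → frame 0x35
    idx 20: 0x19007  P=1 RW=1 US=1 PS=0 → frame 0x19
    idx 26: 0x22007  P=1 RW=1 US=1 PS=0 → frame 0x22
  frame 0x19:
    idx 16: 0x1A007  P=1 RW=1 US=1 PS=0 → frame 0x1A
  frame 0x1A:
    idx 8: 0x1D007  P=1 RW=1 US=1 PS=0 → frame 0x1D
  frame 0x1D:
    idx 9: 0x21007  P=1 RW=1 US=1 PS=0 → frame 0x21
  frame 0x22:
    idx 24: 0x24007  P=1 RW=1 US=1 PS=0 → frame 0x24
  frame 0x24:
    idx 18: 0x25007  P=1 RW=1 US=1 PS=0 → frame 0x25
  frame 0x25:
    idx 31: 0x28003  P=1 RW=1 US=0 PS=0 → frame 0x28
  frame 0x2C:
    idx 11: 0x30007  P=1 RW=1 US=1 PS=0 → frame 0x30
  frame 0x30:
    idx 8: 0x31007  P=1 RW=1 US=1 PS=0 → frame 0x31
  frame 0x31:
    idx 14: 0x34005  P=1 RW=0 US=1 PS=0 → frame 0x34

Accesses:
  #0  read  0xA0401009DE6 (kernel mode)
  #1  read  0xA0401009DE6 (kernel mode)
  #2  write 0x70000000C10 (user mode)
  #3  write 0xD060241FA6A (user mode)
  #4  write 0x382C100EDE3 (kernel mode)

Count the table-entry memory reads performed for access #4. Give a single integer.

Walk each access:
#0 VA=0xA0401009DE6 (r,kernel):
  lvl0: tbl 0x16, slot 20 ⇒ 0x19007 (P1/RW1/US1/PS0)
  lvl1: tbl 0x19, slot 16 ⇒ 0x1A007 (P1/RW1/US1/PS0)
  lvl2: tbl 0x1A, slot 8 ⇒ 0x1D007 (P1/RW1/US1/PS0)
  lvl3: tbl 0x1D, slot 9 ⇒ 0x21007 (P1/RW1/US1/PS0)
  ⇒ phys 0x21DE6  [4 reads]
#1 VA=0xA0401009DE6 (r,kernel):
  TLB hit vpn=0xA0401009 → PA=0x21DE6
#2 VA=0x70000000C10 (w,user):
  lvl0: tbl 0x16, slot 14 ⇒ 0x35002 (P0/RW1/US0/PS0)
  → PAGE_NOT_PRESENT  (1 entries read)
#3 VA=0xD060241FA6A (w,user):
  lvl0: tbl 0x16, slot 26 ⇒ 0x22007 (P1/RW1/US1/PS0)
  lvl1: tbl 0x22, slot 24 ⇒ 0x24007 (P1/RW1/US1/PS0)
  lvl2: tbl 0x24, slot 18 ⇒ 0x25007 (P1/RW1/US1/PS0)
  lvl3: tbl 0x25, slot 31 ⇒ 0x28003 (P1/RW1/US0/PS0)
  → PROTECTION_VIOLATION  (4 entries read)
#4 VA=0x382C100EDE3 (w,kernel):
  lvl0: tbl 0x16, slot 7 ⇒ 0x2C007 (P1/RW1/US1/PS0)
  lvl1: tbl 0x2C, slot 11 ⇒ 0x30007 (P1/RW1/US1/PS0)
  lvl2: tbl 0x30, slot 8 ⇒ 0x31007 (P1/RW1/US1/PS0)
  lvl3: tbl 0x31, slot 14 ⇒ 0x34005 (P1/RW0/US1/PS0)
  → PROTECTION_VIOLATION  (4 entries read)

Entries read for #4: 4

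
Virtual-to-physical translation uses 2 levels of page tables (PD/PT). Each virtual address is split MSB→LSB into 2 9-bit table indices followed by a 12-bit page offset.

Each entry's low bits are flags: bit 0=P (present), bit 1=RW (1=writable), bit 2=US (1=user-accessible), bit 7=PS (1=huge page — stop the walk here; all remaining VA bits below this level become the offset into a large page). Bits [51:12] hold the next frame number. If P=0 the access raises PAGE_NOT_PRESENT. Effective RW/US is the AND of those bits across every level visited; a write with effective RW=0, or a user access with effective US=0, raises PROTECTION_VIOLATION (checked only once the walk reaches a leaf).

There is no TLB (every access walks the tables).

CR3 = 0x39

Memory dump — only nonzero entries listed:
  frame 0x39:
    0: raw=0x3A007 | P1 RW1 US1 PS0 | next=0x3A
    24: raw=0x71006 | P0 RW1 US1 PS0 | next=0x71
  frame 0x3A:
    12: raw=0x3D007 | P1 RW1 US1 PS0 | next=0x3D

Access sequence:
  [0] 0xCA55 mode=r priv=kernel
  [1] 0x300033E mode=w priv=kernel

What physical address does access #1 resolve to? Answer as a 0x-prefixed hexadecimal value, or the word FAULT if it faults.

Trace:
#0 VA=0xCA55 (r,kernel):
  L0: frame=0x39 idx=0 entry=0x3A007 [P=1 RW=1 US=1 PS=0]
  L1: frame=0x3A idx=12 entry=0x3D007 [P=1 RW=1 US=1 PS=0]
  ✓ 0x3DA55  — 2 lookups
#1 VA=0x300033E (w,kernel):
  L0: frame=0x39 idx=24 entry=0x71006 [P=0 RW=1 US=1 PS=0]
  ⇒ fault: PAGE_NOT_PRESENT  — 1 lookups

Access #1 PA: FAULT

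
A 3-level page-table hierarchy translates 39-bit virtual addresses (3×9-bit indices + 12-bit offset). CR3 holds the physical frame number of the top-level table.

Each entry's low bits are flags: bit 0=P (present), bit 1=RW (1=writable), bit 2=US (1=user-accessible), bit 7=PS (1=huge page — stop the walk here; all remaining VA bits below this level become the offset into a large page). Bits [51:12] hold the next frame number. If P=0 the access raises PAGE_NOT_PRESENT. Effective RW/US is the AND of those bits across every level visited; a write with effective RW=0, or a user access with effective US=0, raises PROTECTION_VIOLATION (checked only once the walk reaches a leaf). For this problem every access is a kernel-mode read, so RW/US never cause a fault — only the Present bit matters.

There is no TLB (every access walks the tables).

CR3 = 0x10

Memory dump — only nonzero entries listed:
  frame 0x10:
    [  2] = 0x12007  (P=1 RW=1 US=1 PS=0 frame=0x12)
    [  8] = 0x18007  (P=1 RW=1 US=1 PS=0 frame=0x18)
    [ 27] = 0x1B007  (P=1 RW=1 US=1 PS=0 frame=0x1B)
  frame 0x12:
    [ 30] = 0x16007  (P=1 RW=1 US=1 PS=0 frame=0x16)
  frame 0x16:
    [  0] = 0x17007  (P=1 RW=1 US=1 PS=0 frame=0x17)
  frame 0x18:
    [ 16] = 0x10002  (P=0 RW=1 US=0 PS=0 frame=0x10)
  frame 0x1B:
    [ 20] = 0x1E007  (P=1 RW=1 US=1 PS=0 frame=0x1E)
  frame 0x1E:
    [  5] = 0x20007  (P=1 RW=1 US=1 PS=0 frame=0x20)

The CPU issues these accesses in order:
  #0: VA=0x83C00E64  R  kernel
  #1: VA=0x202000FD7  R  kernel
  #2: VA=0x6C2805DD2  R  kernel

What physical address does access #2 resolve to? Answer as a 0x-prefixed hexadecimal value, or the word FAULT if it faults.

Walk each access:
#0 VA=0x83C00E64 (r,kernel):
  L0 @0x10[2] → 0x12007  P=1,RW=1,US=1,PS=0
  L1 @0x12[30] → 0x16007  P=1,RW=1,US=1,PS=0
  L2 @0x16[0] → 0x17007  P=1,RW=1,US=1,PS=0
  ✓ 0x17E64  — 3 lookups
#1 VA=0x202000FD7 (r,kernel):
  L0 @0x10[8] → 0x18007  P=1,RW=1,US=1,PS=0
  L1 @0x18[16] → 0x10002  P=0,RW=1,US=0,PS=0
  ✗ PAGE_NOT_PRESENT  [2 reads]
#2 VA=0x6C2805DD2 (r,kernel):
  L0 @0x10[27] → 0x1B007  P=1,RW=1,US=1,PS=0
  L1 @0x1B[20] → 0x1E007  P=1,RW=1,US=1,PS=0
  L2 @0x1E[5] → 0x20007  P=1,RW=1,US=1,PS=0
  ✓ 0x20DD2  — 3 lookups

Access #2 PA: 0x20DD2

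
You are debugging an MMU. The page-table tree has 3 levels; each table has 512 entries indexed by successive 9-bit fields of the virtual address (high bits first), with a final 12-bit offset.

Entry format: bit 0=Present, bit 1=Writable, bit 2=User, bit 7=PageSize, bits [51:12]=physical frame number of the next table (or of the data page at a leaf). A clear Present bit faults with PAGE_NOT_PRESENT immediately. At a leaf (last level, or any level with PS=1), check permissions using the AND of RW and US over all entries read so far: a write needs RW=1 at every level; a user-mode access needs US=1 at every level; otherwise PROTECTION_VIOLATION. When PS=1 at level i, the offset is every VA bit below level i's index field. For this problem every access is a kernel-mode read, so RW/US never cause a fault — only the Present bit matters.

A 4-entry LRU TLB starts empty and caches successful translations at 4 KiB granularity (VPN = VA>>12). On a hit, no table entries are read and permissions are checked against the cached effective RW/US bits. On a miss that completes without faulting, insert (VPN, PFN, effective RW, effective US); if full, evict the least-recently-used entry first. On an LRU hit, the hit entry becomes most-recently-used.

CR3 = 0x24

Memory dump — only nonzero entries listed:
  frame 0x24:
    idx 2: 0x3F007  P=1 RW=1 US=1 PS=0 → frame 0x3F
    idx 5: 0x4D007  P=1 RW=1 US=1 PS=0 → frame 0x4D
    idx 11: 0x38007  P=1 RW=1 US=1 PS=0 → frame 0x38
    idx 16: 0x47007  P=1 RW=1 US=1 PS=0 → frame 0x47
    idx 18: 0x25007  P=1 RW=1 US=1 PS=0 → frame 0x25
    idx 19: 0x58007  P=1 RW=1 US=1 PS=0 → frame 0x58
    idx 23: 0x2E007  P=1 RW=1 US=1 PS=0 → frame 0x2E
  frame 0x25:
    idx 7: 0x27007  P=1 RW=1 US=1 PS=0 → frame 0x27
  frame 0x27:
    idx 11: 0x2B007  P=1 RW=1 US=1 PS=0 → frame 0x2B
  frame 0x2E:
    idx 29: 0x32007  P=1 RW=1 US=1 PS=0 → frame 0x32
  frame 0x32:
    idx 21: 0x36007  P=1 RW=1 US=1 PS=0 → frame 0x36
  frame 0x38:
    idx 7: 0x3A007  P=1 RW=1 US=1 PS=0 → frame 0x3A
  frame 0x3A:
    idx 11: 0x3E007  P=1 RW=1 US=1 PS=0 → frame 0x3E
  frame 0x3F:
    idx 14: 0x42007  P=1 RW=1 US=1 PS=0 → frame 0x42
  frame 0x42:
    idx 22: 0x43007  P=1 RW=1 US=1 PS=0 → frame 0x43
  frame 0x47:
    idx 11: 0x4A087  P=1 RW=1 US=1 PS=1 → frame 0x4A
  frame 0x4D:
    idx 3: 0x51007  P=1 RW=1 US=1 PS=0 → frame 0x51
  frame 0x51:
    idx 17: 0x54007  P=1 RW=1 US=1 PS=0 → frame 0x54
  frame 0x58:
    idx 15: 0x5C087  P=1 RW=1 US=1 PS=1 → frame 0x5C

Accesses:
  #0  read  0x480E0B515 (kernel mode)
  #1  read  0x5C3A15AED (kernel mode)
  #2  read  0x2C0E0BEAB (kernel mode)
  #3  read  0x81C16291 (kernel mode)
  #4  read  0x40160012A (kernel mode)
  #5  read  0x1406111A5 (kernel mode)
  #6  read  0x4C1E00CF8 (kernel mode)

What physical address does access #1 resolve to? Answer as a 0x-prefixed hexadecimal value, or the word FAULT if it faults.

Trace:
#0 VA=0x480E0B515 (r,kernel):
  lvl0: tbl 0x24, slot 18 ⇒ 0x25007 (P1/RW1/US1/PS0)
  lvl1: tbl 0x25, slot 7 ⇒ 0x27007 (P1/RW1/US1/PS0)
  lvl2: tbl 0x27, slot 11 ⇒ 0x2B007 (P1/RW1/US1/PS0)
  ✓ 0x2B515  — 3 lookups
#1 VA=0x5C3A15AED (r,kernel):
  lvl0: tbl 0x24, slot 23 ⇒ 0x2E007 (P1/RW1/US1/PS0)
  lvl1: tbl 0x2E, slot 29 ⇒ 0x32007 (P1/RW1/US1/PS0)
  lvl2: tbl 0x32, slot 21 ⇒ 0x36007 (P1/RW1/US1/PS0)
  ✓ 0x36AED  — 3 lookups
#2 VA=0x2C0E0BEAB (r,kernel):
  lvl0: tbl 0x24, slot 11 ⇒ 0x38007 (P1/RW1/US1/PS0)
  lvl1: tbl 0x38, slot 7 ⇒ 0x3A007 (P1/RW1/US1/PS0)
  lvl2: tbl 0x3A, slot 11 ⇒ 0x3E007 (P1/RW1/US1/PS0)
  ✓ 0x3EEAB  — 3 lookups
#3 VA=0x81C16291 (r,kernel):
  lvl0: tbl 0x24, slot 2 ⇒ 0x3F007 (P1/RW1/US1/PS0)
  lvl1: tbl 0x3F, slot 14 ⇒ 0x42007 (P1/RW1/US1/PS0)
  lvl2: tbl 0x42, slot 22 ⇒ 0x43007 (P1/RW1/US1/PS0)
  ✓ 0x43291  — 3 lookups
#4 VA=0x40160012A (r,kernel):
  lvl0: tbl 0x24, slot 16 ⇒ 0x47007 (P1/RW1/US1/PS0)
  lvl1: tbl 0x47, slot 11 ⇒ 0x4A087 (P1/RW1/US1/PS1)
  ✓ 0x4A12A (huge @L1)  — 2 lookups
#5 VA=0x1406111A5 (r,kernel):
  lvl0: tbl 0x24, slot 5 ⇒ 0x4D007 (P1/RW1/US1/PS0)
  lvl1: tbl 0x4D, slot 3 ⇒ 0x51007 (P1/RW1/US1/PS0)
  lvl2: tbl 0x51, slot 17 ⇒ 0x54007 (P1/RW1/US1/PS0)
  ✓ 0x541A5  — 3 lookups
#6 VA=0x4C1E00CF8 (r,kernel):
  lvl0: tbl 0x24, slot 19 ⇒ 0x58007 (P1/RW1/US1/PS0)
  lvl1: tbl 0x58, slot 15 ⇒ 0x5C087 (P1/RW1/US1/PS1)
  ✓ 0x5CCF8 (huge @L1)  — 2 lookups

Access #1 PA: 0x36AED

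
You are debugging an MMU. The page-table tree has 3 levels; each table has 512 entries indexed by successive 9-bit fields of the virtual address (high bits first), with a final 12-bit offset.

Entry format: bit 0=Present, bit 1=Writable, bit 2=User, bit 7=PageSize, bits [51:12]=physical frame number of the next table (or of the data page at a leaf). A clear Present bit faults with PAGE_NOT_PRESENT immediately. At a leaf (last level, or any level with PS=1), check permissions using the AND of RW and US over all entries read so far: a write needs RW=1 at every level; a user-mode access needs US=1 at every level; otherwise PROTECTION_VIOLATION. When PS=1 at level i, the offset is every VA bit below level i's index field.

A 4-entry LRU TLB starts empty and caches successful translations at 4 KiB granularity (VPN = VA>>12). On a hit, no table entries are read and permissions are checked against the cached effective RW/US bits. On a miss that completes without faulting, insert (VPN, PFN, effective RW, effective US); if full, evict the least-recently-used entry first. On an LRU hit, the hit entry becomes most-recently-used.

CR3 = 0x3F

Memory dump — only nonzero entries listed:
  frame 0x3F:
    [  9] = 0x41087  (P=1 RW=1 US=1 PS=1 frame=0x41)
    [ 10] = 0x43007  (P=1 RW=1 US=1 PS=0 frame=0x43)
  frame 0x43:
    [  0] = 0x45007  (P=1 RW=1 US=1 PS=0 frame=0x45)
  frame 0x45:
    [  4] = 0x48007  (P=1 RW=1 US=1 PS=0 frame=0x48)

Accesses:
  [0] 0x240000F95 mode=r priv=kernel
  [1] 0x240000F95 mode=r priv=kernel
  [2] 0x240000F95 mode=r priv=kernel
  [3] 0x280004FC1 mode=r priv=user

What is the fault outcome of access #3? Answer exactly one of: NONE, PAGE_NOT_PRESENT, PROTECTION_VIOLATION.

Per-access translation:
#0 VA=0x240000F95 (r,kernel):
  L0: frame=0x3F idx=9 entry=0x41087 [P=1 RW=1 US=1 PS=1]
  ⇒ phys 0x41F95 (huge @L0)  [1 reads]
#1 VA=0x240000F95 (r,kernel):
  TLB hit vpn=0x240000 → PA=0x41F95
#2 VA=0x240000F95 (r,kernel):
  TLB hit vpn=0x240000 → PA=0x41F95
#3 VA=0x280004FC1 (r,user):
  L0: frame=0x3F idx=10 entry=0x43007 [P=1 RW=1 US=1 PS=0]
  L1: frame=0x43 idx=0 entry=0x45007 [P=1 RW=1 US=1 PS=0]
  L2: frame=0x45 idx=4 entry=0x48007 [P=1 RW=1 US=1 PS=0]
  ⇒ phys 0x48FC1  [3 reads]

Access #3 fault: NONE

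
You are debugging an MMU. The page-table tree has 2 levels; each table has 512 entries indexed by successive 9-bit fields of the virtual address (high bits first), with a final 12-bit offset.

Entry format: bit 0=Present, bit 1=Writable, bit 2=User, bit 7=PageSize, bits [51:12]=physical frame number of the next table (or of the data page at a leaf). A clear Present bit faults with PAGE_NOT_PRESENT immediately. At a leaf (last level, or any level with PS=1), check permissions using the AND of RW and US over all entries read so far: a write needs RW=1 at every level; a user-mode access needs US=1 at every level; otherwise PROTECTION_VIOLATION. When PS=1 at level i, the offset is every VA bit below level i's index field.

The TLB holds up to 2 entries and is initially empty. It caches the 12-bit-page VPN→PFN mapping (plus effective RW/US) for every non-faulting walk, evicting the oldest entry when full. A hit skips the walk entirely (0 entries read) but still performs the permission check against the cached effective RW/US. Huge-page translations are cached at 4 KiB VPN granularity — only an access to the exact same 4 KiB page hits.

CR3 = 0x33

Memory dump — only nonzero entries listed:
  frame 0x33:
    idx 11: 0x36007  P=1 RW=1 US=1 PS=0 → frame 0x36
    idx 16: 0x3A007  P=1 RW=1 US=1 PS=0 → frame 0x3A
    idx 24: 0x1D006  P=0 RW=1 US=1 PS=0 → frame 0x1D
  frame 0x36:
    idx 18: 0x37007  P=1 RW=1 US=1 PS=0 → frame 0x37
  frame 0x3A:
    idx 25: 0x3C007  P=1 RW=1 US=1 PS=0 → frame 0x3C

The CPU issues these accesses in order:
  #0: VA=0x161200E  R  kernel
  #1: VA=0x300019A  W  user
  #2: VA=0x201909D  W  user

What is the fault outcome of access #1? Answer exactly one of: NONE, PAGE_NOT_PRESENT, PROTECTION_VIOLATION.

Per-access translation:
#0 VA=0x161200E (r,kernel):
  [0] read 0x33 idx=11: raw=0x36007 flags P=1 W=1 U=1 S=0
  [1] read 0x36 idx=18: raw=0x37007 flags P=1 W=1 U=1 S=0
  → PA=0x3700E  (2 entries read)
#1 VA=0x300019A (w,user):
  [0] read 0x33 idx=24: raw=0x1D006 flags P=0 W=1 U=1 S=0
  ✗ PAGE_NOT_PRESENT  [1 reads]
#2 VA=0x201909D (w,user):
  [0] read 0x33 idx=16: raw=0x3A007 flags P=1 W=1 U=1 S=0
  [1] read 0x3A idx=25: raw=0x3C007 flags P=1 W=1 U=1 S=0
  → PA=0x3C09D  (2 entries read)

Access #1 fault: PAGE_NOT_PRESENT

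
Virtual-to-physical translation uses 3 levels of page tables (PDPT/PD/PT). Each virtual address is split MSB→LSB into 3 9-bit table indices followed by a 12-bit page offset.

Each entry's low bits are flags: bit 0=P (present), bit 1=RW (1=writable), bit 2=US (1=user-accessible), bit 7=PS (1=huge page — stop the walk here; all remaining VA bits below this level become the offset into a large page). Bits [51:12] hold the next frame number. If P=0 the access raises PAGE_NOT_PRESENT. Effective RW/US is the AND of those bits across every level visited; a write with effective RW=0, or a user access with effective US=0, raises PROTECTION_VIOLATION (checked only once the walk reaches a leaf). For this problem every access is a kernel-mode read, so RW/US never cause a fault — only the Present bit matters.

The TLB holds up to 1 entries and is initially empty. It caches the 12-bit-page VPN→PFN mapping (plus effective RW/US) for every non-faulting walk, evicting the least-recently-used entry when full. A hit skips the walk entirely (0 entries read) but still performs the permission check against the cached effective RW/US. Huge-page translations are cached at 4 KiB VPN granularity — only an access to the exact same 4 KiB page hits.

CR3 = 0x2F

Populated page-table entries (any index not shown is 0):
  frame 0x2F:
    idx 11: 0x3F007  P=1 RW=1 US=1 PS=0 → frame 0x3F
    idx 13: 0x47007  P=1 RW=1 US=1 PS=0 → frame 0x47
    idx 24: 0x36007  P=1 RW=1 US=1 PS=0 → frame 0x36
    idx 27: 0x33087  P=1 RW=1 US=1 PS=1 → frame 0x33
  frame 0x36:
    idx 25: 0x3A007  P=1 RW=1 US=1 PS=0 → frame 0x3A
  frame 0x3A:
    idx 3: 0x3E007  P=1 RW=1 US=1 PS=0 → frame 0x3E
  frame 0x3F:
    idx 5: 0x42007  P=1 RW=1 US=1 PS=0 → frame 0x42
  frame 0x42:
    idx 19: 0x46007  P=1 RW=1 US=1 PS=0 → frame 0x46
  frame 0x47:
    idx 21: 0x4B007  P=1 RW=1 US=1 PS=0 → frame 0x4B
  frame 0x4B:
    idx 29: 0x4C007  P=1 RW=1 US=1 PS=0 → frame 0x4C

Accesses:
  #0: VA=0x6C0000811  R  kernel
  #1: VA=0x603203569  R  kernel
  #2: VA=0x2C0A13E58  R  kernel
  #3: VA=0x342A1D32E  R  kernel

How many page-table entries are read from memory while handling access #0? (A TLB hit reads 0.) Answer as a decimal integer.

Per-access translation:
#0 VA=0x6C0000811 (r,kernel):
  L0 @0x2F[27] → 0x33087  P=1,RW=1,US=1,PS=1
  ⇒ phys 0x33811 (huge @L0)  [1 reads]
#1 VA=0x603203569 (r,kernel):
  L0 @0x2F[24] → 0x36007  P=1,RW=1,US=1,PS=0
  L1 @0x36[25] → 0x3A007  P=1,RW=1,US=1,PS=0
  L2 @0x3A[3] → 0x3E007  P=1,RW=1,US=1,PS=0
  ⇒ phys 0x3E569  [3 reads]
#2 VA=0x2C0A13E58 (r,kernel):
  L0 @0x2F[11] → 0x3F007  P=1,RW=1,US=1,PS=0
  L1 @0x3F[5] → 0x42007  P=1,RW=1,US=1,PS=0
  L2 @0x42[19] → 0x46007  P=1,RW=1,US=1,PS=0
  ⇒ phys 0x46E58  [3 reads]
#3 VA=0x342A1D32E (r,kernel):
  L0 @0x2F[13] → 0x47007  P=1,RW=1,US=1,PS=0
  L1 @0x47[21] → 0x4B007  P=1,RW=1,US=1,PS=0
  L2 @0x4B[29] → 0x4C007  P=1,RW=1,US=1,PS=0
  ⇒ phys 0x4C32E  [3 reads]

Entries read for #0: 1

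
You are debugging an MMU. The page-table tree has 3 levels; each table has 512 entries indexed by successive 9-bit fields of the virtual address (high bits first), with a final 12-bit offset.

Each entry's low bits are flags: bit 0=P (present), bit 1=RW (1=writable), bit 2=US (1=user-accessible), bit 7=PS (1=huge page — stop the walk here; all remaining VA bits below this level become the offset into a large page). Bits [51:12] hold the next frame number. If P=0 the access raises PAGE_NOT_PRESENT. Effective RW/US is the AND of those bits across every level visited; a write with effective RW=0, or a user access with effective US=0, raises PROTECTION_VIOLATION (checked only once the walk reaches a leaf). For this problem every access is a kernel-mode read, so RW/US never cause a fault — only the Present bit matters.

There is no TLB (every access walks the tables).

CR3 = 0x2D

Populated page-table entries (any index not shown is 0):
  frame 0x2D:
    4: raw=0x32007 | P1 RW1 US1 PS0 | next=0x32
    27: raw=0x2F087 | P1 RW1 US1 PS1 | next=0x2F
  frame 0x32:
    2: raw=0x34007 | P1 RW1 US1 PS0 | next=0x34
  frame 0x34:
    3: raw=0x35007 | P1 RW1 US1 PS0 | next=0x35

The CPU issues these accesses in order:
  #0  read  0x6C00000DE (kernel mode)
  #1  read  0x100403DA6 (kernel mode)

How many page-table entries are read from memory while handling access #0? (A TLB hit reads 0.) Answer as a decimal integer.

Trace:
#0 VA=0x6C00000DE (r,kernel):
  L0: frame=0x2D idx=27 entry=0x2F087 [P=1 RW=1 US=1 PS=1]
  → PA=0x2F0DE (huge @L0)  (1 entries read)
#1 VA=0x100403DA6 (r,kernel):
  L0: frame=0x2D idx=4 entry=0x32007 [P=1 RW=1 US=1 PS=0]
  L1: frame=0x32 idx=2 entry=0x34007 [P=1 RW=1 US=1 PS=0]
  L2: frame=0x34 idx=3 entry=0x35007 [P=1 RW=1 US=1 PS=0]
  → PA=0x35DA6  (3 entries read)

Entries read for #0: 1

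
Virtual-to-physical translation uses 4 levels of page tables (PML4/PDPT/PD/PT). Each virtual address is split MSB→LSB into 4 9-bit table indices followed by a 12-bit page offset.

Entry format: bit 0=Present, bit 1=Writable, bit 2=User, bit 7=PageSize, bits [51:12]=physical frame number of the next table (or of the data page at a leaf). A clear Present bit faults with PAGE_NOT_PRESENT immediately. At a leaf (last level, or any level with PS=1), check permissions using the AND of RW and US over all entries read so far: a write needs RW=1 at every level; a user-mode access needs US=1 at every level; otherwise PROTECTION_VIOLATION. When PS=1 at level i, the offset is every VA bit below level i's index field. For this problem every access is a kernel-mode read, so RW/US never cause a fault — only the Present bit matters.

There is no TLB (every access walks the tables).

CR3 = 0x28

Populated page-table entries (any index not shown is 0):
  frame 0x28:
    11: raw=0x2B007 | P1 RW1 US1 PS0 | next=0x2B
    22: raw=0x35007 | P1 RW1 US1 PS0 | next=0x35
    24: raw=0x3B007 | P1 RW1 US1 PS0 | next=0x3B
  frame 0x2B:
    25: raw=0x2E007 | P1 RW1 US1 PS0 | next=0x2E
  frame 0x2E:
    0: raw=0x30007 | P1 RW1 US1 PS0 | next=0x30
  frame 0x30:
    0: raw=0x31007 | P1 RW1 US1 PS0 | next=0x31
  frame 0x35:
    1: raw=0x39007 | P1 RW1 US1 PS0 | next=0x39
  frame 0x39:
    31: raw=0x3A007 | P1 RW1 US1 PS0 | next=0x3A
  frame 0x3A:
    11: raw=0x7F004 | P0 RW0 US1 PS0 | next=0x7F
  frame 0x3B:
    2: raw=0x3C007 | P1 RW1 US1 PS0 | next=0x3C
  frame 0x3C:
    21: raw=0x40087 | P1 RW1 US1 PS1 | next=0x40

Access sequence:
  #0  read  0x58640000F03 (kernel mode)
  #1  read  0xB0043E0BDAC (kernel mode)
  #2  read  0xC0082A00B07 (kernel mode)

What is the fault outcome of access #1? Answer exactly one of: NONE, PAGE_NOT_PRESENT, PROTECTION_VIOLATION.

Per-access translation:
#0 VA=0x58640000F03 (r,kernel):
  L0: frame=0x28 idx=11 entry=0x2B007 [P=1 RW=1 US=1 PS=0]
  L1: frame=0x2B idx=25 entry=0x2E007 [P=1 RW=1 US=1 PS=0]
  L2: frame=0x2E idx=0 entry=0x30007 [P=1 RW=1 US=1 PS=0]
  L3: frame=0x30 idx=0 entry=0x31007 [P=1 RW=1 US=1 PS=0]
  ⇒ phys 0x31F03  [4 reads]
#1 VA=0xB0043E0BDAC (r,kernel):
  L0: frame=0x28 idx=22 entry=0x35007 [P=1 RW=1 US=1 PS=0]
  L1: frame=0x35 idx=1 entry=0x39007 [P=1 RW=1 US=1 PS=0]
  L2: frame=0x39 idx=31 entry=0x3A007 [P=1 RW=1 US=1 PS=0]
  L3: frame=0x3A idx=11 entry=0x7F004 [P=0 RW=0 US=1 PS=0]
  ⇒ fault: PAGE_NOT_PRESENT  — 4 lookups
#2 VA=0xC0082A00B07 (r,kernel):
  L0: frame=0x28 idx=24 entry=0x3B007 [P=1 RW=1 US=1 PS=0]
  L1: frame=0x3B idx=2 entry=0x3C007 [P=1 RW=1 US=1 PS=0]
  L2: frame=0x3C idx=21 entry=0x40087 [P=1 RW=1 US=1 PS=1]
  ⇒ phys 0x40B07 (huge @L2)  [3 reads]

Access #1 fault: PAGE_NOT_PRESENT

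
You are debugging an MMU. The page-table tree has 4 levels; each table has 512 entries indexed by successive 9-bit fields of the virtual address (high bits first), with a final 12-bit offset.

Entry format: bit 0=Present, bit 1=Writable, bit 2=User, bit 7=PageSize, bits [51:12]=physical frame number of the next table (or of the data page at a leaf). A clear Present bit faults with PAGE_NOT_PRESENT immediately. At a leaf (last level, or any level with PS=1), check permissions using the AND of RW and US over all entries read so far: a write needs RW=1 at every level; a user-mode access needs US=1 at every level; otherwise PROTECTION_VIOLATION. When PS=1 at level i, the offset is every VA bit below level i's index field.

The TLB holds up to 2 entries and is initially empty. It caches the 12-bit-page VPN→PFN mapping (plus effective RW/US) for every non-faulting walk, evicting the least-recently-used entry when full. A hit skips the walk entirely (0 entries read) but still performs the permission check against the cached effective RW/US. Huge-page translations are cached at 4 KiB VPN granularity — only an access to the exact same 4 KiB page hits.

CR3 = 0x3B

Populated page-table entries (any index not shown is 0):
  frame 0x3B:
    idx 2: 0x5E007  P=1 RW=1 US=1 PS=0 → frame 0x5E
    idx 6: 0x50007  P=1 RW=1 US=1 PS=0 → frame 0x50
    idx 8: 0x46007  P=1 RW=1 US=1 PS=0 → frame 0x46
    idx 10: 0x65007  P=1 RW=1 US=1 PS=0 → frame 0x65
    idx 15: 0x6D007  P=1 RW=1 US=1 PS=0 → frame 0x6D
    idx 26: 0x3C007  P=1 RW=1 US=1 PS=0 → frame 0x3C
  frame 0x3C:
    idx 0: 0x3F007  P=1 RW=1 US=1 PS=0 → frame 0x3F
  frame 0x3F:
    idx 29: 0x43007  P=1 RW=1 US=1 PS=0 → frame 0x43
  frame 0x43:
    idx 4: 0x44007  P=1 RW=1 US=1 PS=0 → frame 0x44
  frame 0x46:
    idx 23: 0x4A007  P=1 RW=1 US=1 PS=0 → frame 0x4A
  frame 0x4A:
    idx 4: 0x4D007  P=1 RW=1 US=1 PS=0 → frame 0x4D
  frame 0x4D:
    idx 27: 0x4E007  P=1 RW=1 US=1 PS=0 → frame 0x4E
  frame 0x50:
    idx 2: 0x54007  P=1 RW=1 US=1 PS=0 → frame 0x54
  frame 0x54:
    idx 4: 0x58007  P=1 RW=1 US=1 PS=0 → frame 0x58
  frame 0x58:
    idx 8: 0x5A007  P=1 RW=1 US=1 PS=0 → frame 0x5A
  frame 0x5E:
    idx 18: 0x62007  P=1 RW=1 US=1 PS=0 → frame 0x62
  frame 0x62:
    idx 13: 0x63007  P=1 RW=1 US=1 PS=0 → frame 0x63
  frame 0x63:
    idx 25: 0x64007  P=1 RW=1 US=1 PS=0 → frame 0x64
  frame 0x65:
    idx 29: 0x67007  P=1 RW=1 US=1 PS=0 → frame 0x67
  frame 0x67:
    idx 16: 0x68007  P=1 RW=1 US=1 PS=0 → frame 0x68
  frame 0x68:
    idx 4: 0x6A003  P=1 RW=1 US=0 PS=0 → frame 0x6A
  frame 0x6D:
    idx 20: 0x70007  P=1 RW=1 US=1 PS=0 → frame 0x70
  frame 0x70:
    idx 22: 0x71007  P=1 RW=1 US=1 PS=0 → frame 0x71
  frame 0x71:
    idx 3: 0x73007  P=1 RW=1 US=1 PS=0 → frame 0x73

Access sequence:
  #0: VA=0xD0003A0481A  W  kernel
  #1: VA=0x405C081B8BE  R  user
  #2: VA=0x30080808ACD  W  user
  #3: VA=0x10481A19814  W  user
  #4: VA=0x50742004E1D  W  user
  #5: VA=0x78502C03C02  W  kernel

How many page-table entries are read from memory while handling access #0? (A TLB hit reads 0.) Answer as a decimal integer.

Per-access translation:
#0 VA=0xD0003A0481A (w,kernel):
  L0 @0x3B[26] → 0x3C007  P=1,RW=1,US=1,PS=0
  L1 @0x3C[0] → 0x3F007  P=1,RW=1,US=1,PS=0
  L2 @0x3F[29] → 0x43007  P=1,RW=1,US=1,PS=0
  L3 @0x43[4] → 0x44007  P=1,RW=1,US=1,PS=0
  ✓ 0x4481A  — 4 lookups
#1 VA=0x405C081B8BE (r,user):
  L0 @0x3B[8] → 0x46007  P=1,RW=1,US=1,PS=0
  L1 @0x46[23] → 0x4A007  P=1,RW=1,US=1,PS=0
  L2 @0x4A[4] → 0x4D007  P=1,RW=1,US=1,PS=0
  L3 @0x4D[27] → 0x4E007  P=1,RW=1,US=1,PS=0
  ✓ 0x4E8BE  — 4 lookups
#2 VA=0x30080808ACD (w,user):
  L0 @0x3B[6] → 0x50007  P=1,RW=1,US=1,PS=0
  L1 @0x50[2] → 0x54007  P=1,RW=1,US=1,PS=0
  L2 @0x54[4] → 0x58007  P=1,RW=1,US=1,PS=0
  L3 @0x58[8] → 0x5A007  P=1,RW=1,US=1,PS=0
  ✓ 0x5AACD  — 4 lookups
#3 VA=0x10481A19814 (w,user):
  L0 @0x3B[2] → 0x5E007  P=1,RW=1,US=1,PS=0
  L1 @0x5E[18] → 0x62007  P=1,RW=1,US=1,PS=0
  L2 @0x62[13] → 0x63007  P=1,RW=1,US=1,PS=0
  L3 @0x63[25] → 0x64007  P=1,RW=1,US=1,PS=0
  ✓ 0x64814  — 4 lookups
#4 VA=0x50742004E1D (w,user):
  L0 @0x3B[10] → 0x65007  P=1,RW=1,US=1,PS=0
  L1 @0x65[29] → 0x67007  P=1,RW=1,US=1,PS=0
  L2 @0x67[16] → 0x68007  P=1,RW=1,US=1,PS=0
  L3 @0x68[4] → 0x6A003  P=1,RW=1,US=0,PS=0
  ⇒ fault: PROTECTION_VIOLATION  — 4 lookups
#5 VA=0x78502C03C02 (w,kernel):
  L0 @0x3B[15] → 0x6D007  P=1,RW=1,US=1,PS=0
  L1 @0x6D[20] → 0x70007  P=1,RW=1,US=1,PS=0
  L2 @0x70[22] → 0x71007  P=1,RW=1,US=1,PS=0
  L3 @0x71[3] → 0x73007  P=1,RW=1,US=1,PS=0
  ✓ 0x73C02  — 4 lookups

Entries read for #0: 4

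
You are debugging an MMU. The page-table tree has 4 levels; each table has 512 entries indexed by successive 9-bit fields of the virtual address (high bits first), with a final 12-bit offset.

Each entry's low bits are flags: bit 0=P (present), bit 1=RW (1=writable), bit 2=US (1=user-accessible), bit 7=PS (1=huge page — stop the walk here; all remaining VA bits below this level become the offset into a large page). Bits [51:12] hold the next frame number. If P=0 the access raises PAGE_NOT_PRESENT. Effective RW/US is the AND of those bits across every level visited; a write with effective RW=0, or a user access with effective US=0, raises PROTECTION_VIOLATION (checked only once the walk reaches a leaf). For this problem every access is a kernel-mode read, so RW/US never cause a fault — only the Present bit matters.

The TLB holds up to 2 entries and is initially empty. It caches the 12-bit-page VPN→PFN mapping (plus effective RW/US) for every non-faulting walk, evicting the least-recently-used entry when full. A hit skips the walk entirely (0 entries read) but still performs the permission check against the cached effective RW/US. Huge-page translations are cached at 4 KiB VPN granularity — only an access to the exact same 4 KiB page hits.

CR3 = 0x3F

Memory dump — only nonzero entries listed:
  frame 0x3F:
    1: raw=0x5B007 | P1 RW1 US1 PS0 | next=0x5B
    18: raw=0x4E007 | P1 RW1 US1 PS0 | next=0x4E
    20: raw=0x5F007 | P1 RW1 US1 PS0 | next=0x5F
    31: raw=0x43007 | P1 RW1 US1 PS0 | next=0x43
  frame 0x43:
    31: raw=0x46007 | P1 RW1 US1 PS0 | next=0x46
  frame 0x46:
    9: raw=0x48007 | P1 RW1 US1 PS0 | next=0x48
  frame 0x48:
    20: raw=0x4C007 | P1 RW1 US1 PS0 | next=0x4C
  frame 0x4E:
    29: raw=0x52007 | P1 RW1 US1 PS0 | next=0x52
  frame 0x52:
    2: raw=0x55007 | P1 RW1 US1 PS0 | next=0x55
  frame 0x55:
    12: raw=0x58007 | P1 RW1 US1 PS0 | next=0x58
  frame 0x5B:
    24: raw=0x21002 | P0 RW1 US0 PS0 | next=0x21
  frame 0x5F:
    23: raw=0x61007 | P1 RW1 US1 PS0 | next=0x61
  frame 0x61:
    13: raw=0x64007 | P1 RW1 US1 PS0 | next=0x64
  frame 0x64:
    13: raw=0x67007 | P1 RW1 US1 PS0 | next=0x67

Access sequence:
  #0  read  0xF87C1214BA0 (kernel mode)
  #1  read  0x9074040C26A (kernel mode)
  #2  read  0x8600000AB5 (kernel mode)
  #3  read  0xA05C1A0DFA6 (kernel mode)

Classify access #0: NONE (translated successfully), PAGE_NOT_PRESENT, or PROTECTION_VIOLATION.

Trace:
#0 VA=0xF87C1214BA0 (r,kernel):
  [0] read 0x3F idx=31: raw=0x43007 flags P=1 W=1 U=1 S=0
  [1] read 0x43 idx=31: raw=0x46007 flags P=1 W=1 U=1 S=0
  [2] read 0x46 idx=9: raw=0x48007 flags P=1 W=1 U=1 S=0
  [3] read 0x48 idx=20: raw=0x4C007 flags P=1 W=1 U=1 S=0
  ✓ 0x4CBA0  — 4 lookups
#1 VA=0x9074040C26A (r,kernel):
  [0] read 0x3F idx=18: raw=0x4E007 flags P=1 W=1 U=1 S=0
  [1] read 0x4E idx=29: raw=0x52007 flags P=1 W=1 U=1 S=0
  [2] read 0x52 idx=2: raw=0x55007 flags P=1 W=1 U=1 S=0
  [3] read 0x55 idx=12: raw=0x58007 flags P=1 W=1 U=1 S=0
  ✓ 0x5826A  — 4 lookups
#2 VA=0x8600000AB5 (r,kernel):
  [0] read 0x3F idx=1: raw=0x5B007 flags P=1 W=1 U=1 S=0
  [1] read 0x5B idx=24: raw=0x21002 flags P=0 W=1 U=0 S=0
  ⇒ fault: PAGE_NOT_PRESENT  — 2 lookups
#3 VA=0xA05C1A0DFA6 (r,kernel):
  [0] read 0x3F idx=20: raw=0x5F007 flags P=1 W=1 U=1 S=0
  [1] read 0x5F idx=23: raw=0x61007 flags P=1 W=1 U=1 S=0
  [2] read 0x61 idx=13: raw=0x64007 flags P=1 W=1 U=1 S=0
  [3] read 0x64 idx=13: raw=0x67007 flags P=1 W=1 U=1 S=0
  ✓ 0x67FA6  — 4 lookups

Access #0 fault: NONE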